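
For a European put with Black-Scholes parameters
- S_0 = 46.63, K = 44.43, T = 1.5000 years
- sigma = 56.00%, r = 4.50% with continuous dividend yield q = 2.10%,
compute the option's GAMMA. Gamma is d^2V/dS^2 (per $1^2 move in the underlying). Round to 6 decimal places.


d1 = 0.4658830255; d2 = -0.2199741024
phi(d1) = 0.3579141843; exp(-qT) = 0.9689909565; exp(-rT) = 0.9347277206
Gamma = exp(-qT) * phi(d1) / (S * sigma * sqrt(T)) = 0.9689909565 * 0.3579141843 / (46.6300 * 0.5600 * 1.2247448714) = 0.010844

Answer: Gamma = 0.010844


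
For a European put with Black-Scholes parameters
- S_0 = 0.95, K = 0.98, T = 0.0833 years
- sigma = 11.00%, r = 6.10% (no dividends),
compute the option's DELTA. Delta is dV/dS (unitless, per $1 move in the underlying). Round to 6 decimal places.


d1 = -0.8033700299; d2 = -0.8351179432
phi(d1) = 0.2889099487; exp(-qT) = 1.0000000000; exp(-rT) = 0.9949315880
N(-d1) = 0.7891195539
Delta = -exp(-qT) * N(-d1) = -1.0000000000 * 0.7891195539 = -0.789120

Answer: Delta = -0.789120


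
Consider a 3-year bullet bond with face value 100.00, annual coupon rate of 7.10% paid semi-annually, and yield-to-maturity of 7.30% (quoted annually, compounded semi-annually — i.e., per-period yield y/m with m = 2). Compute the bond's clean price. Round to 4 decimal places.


Coupon per period c = face * coupon_rate / m = 3.550000
Periods per year m = 2; per-period yield y/m = 0.036500
Number of cashflows N = 6
Cashflows (t years, CF_t, discount factor 1/(1+y/m)^(m*t), PV):
  t = 0.5000: CF_t = 3.550000, DF = 0.964785, PV = 3.424988
  t = 1.0000: CF_t = 3.550000, DF = 0.930811, PV = 3.304378
  t = 1.5000: CF_t = 3.550000, DF = 0.898033, PV = 3.188016
  t = 2.0000: CF_t = 3.550000, DF = 0.866409, PV = 3.075751
  t = 2.5000: CF_t = 3.550000, DF = 0.835898, PV = 2.967439
  t = 3.0000: CF_t = 103.550000, DF = 0.806462, PV = 83.509189
Price P = sum_t PV_t = 99.469760

Answer: Price = 99.4698


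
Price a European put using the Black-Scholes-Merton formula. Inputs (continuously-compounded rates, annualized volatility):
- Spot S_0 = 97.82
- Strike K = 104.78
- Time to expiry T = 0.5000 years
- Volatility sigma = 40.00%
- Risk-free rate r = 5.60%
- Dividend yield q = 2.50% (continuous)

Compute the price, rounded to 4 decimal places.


Answer: Price = 13.9982

Derivation:
d1 = (ln(S/K) + (r - q + 0.5*sigma^2) * T) / (sigma * sqrt(T)) = -0.04678876
d2 = d1 - sigma * sqrt(T) = -0.32963147
exp(-rT) = 0.97238837; exp(-qT) = 0.98757780
P = K * exp(-rT) * N(-d2) - S_0 * exp(-qT) * N(-d1)
N(-d1) = 0.51865920; N(-d2) = 0.62916078
P = 104.7800 * 0.97238837 * 0.62916078 - 97.8200 * 0.98757780 * 0.51865920 = 13.9982


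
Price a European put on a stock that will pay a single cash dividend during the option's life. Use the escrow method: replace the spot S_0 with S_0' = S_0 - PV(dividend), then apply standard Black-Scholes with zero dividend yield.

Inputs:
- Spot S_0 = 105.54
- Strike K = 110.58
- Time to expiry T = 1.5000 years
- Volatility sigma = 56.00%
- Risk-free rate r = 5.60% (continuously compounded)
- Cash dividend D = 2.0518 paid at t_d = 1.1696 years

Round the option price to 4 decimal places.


PV(D) = D * exp(-r * t_d) = 2.0518 * 0.93660129 = 1.92171854
S_0' = S_0 - PV(D) = 105.5400 - 1.92171854 = 103.61828146
d1 = (ln(S_0'/K) + (r + sigma^2/2)*T) / (sigma*sqrt(T)) = 0.37059400
d2 = d1 - sigma*sqrt(T) = -0.31526313
exp(-rT) = 0.91943126
N(-d1) = 0.35546998; N(-d2) = 0.62371906
P = K * exp(-rT) * N(-d2) - S_0' * N(-d1) = 110.5800 * 0.91943126 * 0.62371906 - 103.61828146 * 0.35546998 = 26.5808

Answer: Price = 26.5808


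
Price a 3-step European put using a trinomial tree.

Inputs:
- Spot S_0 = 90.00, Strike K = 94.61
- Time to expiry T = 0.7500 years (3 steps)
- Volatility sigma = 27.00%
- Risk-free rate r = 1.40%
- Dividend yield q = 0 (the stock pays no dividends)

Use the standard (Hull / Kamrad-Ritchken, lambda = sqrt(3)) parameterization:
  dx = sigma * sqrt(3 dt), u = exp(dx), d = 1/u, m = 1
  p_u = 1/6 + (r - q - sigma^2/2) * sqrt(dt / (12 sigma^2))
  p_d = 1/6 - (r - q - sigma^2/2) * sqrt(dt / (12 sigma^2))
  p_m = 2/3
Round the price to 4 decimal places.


dt = T/N = 0.250000; dx = sigma*sqrt(3*dt) = 0.233827
u = exp(dx) = 1.263426; d = 1/u = 0.791499
p_u = 0.154665, p_m = 0.666667, p_d = 0.178668
Discount per step: exp(-r*dt) = 0.996506
Stock lattice S(k, j) with j the centered position index:
  k=0: S(0,+0) = 90.0000
  k=1: S(1,-1) = 71.2349; S(1,+0) = 90.0000; S(1,+1) = 113.7083
  k=2: S(2,-2) = 56.3823; S(2,-1) = 71.2349; S(2,+0) = 90.0000; S(2,+1) = 113.7083; S(2,+2) = 143.6620
  k=3: S(3,-3) = 44.6266; S(3,-2) = 56.3823; S(3,-1) = 71.2349; S(3,+0) = 90.0000; S(3,+1) = 113.7083; S(3,+2) = 143.6620; S(3,+3) = 181.5063
Terminal payoffs V(N, j) = max(K - S_T, 0):
  V(3,-3) = 49.983445; V(3,-2) = 38.227662; V(3,-1) = 23.375104; V(3,+0) = 4.610000; V(3,+1) = 0.000000; V(3,+2) = 0.000000; V(3,+3) = 0.000000
Backward induction: V(k, j) = exp(-r*dt) * [p_u * V(k+1, j+1) + p_m * V(k+1, j) + p_d * V(k+1, j-1)]
  V(2,-2) = exp(-r*dt) * [p_u*23.375104 + p_m*38.227662 + p_d*49.983445] = 37.897995
  V(2,-1) = exp(-r*dt) * [p_u*4.610000 + p_m*23.375104 + p_d*38.227662] = 23.045671
  V(2,+0) = exp(-r*dt) * [p_u*0.000000 + p_m*4.610000 + p_d*23.375104] = 7.224388
  V(2,+1) = exp(-r*dt) * [p_u*0.000000 + p_m*0.000000 + p_d*4.610000] = 0.820782
  V(2,+2) = exp(-r*dt) * [p_u*0.000000 + p_m*0.000000 + p_d*0.000000] = 0.000000
  V(1,-1) = exp(-r*dt) * [p_u*7.224388 + p_m*23.045671 + p_d*37.897995] = 23.171063
  V(1,+0) = exp(-r*dt) * [p_u*0.820782 + p_m*7.224388 + p_d*23.045671] = 9.029074
  V(1,+1) = exp(-r*dt) * [p_u*0.000000 + p_m*0.820782 + p_d*7.224388] = 1.831534
  V(0,+0) = exp(-r*dt) * [p_u*1.831534 + p_m*9.029074 + p_d*23.171063] = 10.406101

Answer: Price = V(0,0) = 10.4061


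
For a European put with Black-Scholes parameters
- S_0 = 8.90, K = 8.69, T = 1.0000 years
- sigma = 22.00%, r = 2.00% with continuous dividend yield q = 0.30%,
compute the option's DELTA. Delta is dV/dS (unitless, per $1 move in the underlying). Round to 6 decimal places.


Answer: Delta = -0.382538

Derivation:
d1 = 0.2958106248; d2 = 0.0758106248
phi(d1) = 0.3818640988; exp(-qT) = 0.9970044955; exp(-rT) = 0.9801986733
N(-d1) = 0.3836873543
Delta = -exp(-qT) * N(-d1) = -0.9970044955 * 0.3836873543 = -0.382538


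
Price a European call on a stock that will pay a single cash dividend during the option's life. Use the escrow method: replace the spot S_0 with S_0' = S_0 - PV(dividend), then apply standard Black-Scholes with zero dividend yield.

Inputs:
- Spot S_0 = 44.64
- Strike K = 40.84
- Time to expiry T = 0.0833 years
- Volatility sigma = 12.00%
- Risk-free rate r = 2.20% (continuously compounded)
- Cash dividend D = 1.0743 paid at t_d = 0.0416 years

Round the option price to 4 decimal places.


PV(D) = D * exp(-r * t_d) = 1.0743 * 0.99908522 = 1.07331725
S_0' = S_0 - PV(D) = 44.6400 - 1.07331725 = 43.56668275
d1 = (ln(S_0'/K) + (r + sigma^2/2)*T) / (sigma*sqrt(T)) = 1.93633132
d2 = d1 - sigma*sqrt(T) = 1.90169723
exp(-rT) = 0.99816908
N(d1) = 0.97358643; N(d2) = 0.97139463
C = S_0' * N(d1) - K * exp(-rT) * N(d2) = 43.56668275 * 0.97358643 - 40.8400 * 0.99816908 * 0.97139463 = 2.8168

Answer: Price = 2.8168


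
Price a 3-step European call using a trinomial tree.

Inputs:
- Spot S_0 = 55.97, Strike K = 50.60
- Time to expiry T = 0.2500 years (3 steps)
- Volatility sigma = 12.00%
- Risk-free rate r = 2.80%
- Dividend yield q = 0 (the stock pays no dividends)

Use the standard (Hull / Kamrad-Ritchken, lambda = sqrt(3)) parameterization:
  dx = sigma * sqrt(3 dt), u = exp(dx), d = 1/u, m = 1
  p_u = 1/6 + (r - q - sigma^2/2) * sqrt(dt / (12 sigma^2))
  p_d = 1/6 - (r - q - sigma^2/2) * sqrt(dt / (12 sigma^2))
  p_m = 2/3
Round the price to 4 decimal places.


Answer: Price = V(0,0) = 5.7803

Derivation:
dt = T/N = 0.083333; dx = sigma*sqrt(3*dt) = 0.060000
u = exp(dx) = 1.061837; d = 1/u = 0.941765
p_u = 0.181111, p_m = 0.666667, p_d = 0.152222
Discount per step: exp(-r*dt) = 0.997669
Stock lattice S(k, j) with j the centered position index:
  k=0: S(0,+0) = 55.9700
  k=1: S(1,-1) = 52.7106; S(1,+0) = 55.9700; S(1,+1) = 59.4310
  k=2: S(2,-2) = 49.6409; S(2,-1) = 52.7106; S(2,+0) = 55.9700; S(2,+1) = 59.4310; S(2,+2) = 63.1060
  k=3: S(3,-3) = 46.7501; S(3,-2) = 49.6409; S(3,-1) = 52.7106; S(3,+0) = 55.9700; S(3,+1) = 59.4310; S(3,+2) = 63.1060; S(3,+3) = 67.0083
Terminal payoffs V(N, j) = max(S_T - K, 0):
  V(3,-3) = 0.000000; V(3,-2) = 0.000000; V(3,-1) = 2.110561; V(3,+0) = 5.370000; V(3,+1) = 8.830992; V(3,+2) = 12.505999; V(3,+3) = 16.408256
Backward induction: V(k, j) = exp(-r*dt) * [p_u * V(k+1, j+1) + p_m * V(k+1, j) + p_d * V(k+1, j-1)]
  V(2,-2) = exp(-r*dt) * [p_u*2.110561 + p_m*0.000000 + p_d*0.000000] = 0.381355
  V(2,-1) = exp(-r*dt) * [p_u*5.370000 + p_m*2.110561 + p_d*0.000000] = 2.374061
  V(2,+0) = exp(-r*dt) * [p_u*8.830992 + p_m*5.370000 + p_d*2.110561] = 5.487845
  V(2,+1) = exp(-r*dt) * [p_u*12.505999 + p_m*8.830992 + p_d*5.370000] = 8.948831
  V(2,+2) = exp(-r*dt) * [p_u*16.408256 + p_m*12.505999 + p_d*8.830992] = 12.623833
  V(1,-1) = exp(-r*dt) * [p_u*5.487845 + p_m*2.374061 + p_d*0.381355] = 2.628528
  V(1,+0) = exp(-r*dt) * [p_u*8.948831 + p_m*5.487845 + p_d*2.374061] = 5.627535
  V(1,+1) = exp(-r*dt) * [p_u*12.623833 + p_m*8.948831 + p_d*5.487845] = 9.066396
  V(0,+0) = exp(-r*dt) * [p_u*9.066396 + p_m*5.627535 + p_d*2.628528] = 5.780332


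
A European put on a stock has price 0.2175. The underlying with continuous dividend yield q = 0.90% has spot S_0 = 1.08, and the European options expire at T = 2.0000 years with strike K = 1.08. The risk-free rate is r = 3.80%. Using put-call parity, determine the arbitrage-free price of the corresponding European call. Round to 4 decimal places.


Put-call parity: C - P = S_0 * exp(-qT) - K * exp(-rT).
S_0 * exp(-qT) = 1.0800 * 0.98216103 = 1.06073391
K * exp(-rT) = 1.0800 * 0.92681621 = 1.00096150
C = P + S*exp(-qT) - K*exp(-rT)
C = 0.2175 + 1.06073391 - 1.00096150 = 0.2773

Answer: Call price = 0.2773


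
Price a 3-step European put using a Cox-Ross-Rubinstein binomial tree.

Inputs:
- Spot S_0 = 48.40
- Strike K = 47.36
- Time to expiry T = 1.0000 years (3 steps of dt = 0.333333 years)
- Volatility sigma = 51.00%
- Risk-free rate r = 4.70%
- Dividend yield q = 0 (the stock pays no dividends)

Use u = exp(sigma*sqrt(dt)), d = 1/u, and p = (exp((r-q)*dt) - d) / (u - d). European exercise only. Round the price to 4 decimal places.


dt = T/N = 0.333333
u = exp(sigma*sqrt(dt)) = 1.342386; d = 1/u = 0.744942
p = (exp((r-q)*dt) - d) / (u - d) = 0.453344
Discount per step: exp(-r*dt) = 0.984455
Stock lattice S(k, i) with i counting down-moves:
  k=0: S(0,0) = 48.4000
  k=1: S(1,0) = 64.9715; S(1,1) = 36.0552
  k=2: S(2,0) = 87.2168; S(2,1) = 48.4000; S(2,2) = 26.8590
  k=3: S(3,0) = 117.0786; S(3,1) = 64.9715; S(3,2) = 36.0552; S(3,3) = 20.0084
Terminal payoffs V(N, i) = max(K - S_T, 0):
  V(3,0) = 0.000000; V(3,1) = 0.000000; V(3,2) = 11.304797; V(3,3) = 27.351566
Backward induction: V(k, i) = exp(-r*dt) * [p * V(k+1, i) + (1-p) * V(k+1, i+1)].
  V(2,0) = exp(-r*dt) * [p*0.000000 + (1-p)*0.000000] = 0.000000
  V(2,1) = exp(-r*dt) * [p*0.000000 + (1-p)*11.304797] = 6.083767
  V(2,2) = exp(-r*dt) * [p*11.304797 + (1-p)*27.351566] = 19.764766
  V(1,0) = exp(-r*dt) * [p*0.000000 + (1-p)*6.083767] = 3.274028
  V(1,1) = exp(-r*dt) * [p*6.083767 + (1-p)*19.764766] = 13.351737
  V(0,0) = exp(-r*dt) * [p*3.274028 + (1-p)*13.351737] = 8.646535

Answer: Price = V(0,0) = 8.6465


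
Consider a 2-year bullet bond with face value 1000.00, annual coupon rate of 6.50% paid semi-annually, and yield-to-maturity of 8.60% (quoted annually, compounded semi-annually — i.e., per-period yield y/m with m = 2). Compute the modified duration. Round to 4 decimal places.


Answer: Modified duration = 1.8269

Derivation:
Coupon per period c = face * coupon_rate / m = 32.500000
Periods per year m = 2; per-period yield y/m = 0.043000
Number of cashflows N = 4
Cashflows (t years, CF_t, discount factor 1/(1+y/m)^(m*t), PV):
  t = 0.5000: CF_t = 32.500000, DF = 0.958773, PV = 31.160115
  t = 1.0000: CF_t = 32.500000, DF = 0.919245, PV = 29.875470
  t = 1.5000: CF_t = 32.500000, DF = 0.881347, PV = 28.643787
  t = 2.0000: CF_t = 1032.500000, DF = 0.845012, PV = 872.474669
Price P = sum_t PV_t = 962.154041
First compute Macaulay numerator sum_t t * PV_t:
  t * PV_t at t = 0.5000: 15.580058
  t * PV_t at t = 1.0000: 29.875470
  t * PV_t at t = 1.5000: 42.965681
  t * PV_t at t = 2.0000: 1744.949338
Macaulay duration D = 1833.370545 / 962.154041 = 1.905485
Modified duration = D / (1 + y/m) = 1.905485 / (1 + 0.043000) = 1.826928


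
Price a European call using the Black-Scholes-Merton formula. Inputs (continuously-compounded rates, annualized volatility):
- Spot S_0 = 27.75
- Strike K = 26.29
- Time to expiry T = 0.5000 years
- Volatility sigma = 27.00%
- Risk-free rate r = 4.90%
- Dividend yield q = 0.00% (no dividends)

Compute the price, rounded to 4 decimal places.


Answer: Price = 3.2477

Derivation:
d1 = (ln(S/K) + (r - q + 0.5*sigma^2) * T) / (sigma * sqrt(T)) = 0.50687615
d2 = d1 - sigma * sqrt(T) = 0.31595732
exp(-rT) = 0.97579769; exp(-qT) = 1.00000000
C = S_0 * exp(-qT) * N(d1) - K * exp(-rT) * N(d2)
N(d1) = 0.69387914; N(d2) = 0.62398255
C = 27.7500 * 1.00000000 * 0.69387914 - 26.2900 * 0.97579769 * 0.62398255 = 3.2477


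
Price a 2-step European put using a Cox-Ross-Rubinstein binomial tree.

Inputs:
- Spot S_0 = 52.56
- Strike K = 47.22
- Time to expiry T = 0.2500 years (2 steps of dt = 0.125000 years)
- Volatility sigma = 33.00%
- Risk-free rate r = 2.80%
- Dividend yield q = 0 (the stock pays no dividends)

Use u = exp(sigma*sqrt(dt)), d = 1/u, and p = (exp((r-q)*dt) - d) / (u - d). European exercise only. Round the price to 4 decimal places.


Answer: Price = V(0,0) = 1.4697

Derivation:
dt = T/N = 0.125000
u = exp(sigma*sqrt(dt)) = 1.123751; d = 1/u = 0.889876
p = (exp((r-q)*dt) - d) / (u - d) = 0.485856
Discount per step: exp(-r*dt) = 0.996506
Stock lattice S(k, i) with i counting down-moves:
  k=0: S(0,0) = 52.5600
  k=1: S(1,0) = 59.0644; S(1,1) = 46.7719
  k=2: S(2,0) = 66.3737; S(2,1) = 52.5600; S(2,2) = 41.6212
Terminal payoffs V(N, i) = max(K - S_T, 0):
  V(2,0) = 0.000000; V(2,1) = 0.000000; V(2,2) = 5.598780
Backward induction: V(k, i) = exp(-r*dt) * [p * V(k+1, i) + (1-p) * V(k+1, i+1)].
  V(1,0) = exp(-r*dt) * [p*0.000000 + (1-p)*0.000000] = 0.000000
  V(1,1) = exp(-r*dt) * [p*0.000000 + (1-p)*5.598780] = 2.868520
  V(0,0) = exp(-r*dt) * [p*0.000000 + (1-p)*2.868520] = 1.469678


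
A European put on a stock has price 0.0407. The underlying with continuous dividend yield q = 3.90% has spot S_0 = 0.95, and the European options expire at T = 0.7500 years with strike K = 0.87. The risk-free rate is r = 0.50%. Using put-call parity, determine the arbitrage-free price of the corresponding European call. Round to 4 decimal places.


Put-call parity: C - P = S_0 * exp(-qT) - K * exp(-rT).
S_0 * exp(-qT) = 0.9500 * 0.97117364 = 0.92261496
K * exp(-rT) = 0.8700 * 0.99625702 = 0.86674361
C = P + S*exp(-qT) - K*exp(-rT)
C = 0.0407 + 0.92261496 - 0.86674361 = 0.0966

Answer: Call price = 0.0966


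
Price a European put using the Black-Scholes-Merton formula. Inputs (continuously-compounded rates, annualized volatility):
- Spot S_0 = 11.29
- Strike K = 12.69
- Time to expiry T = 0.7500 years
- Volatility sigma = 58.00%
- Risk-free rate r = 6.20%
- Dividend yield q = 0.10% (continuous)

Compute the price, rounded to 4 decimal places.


Answer: Price = 2.7583

Derivation:
d1 = (ln(S/K) + (r - q + 0.5*sigma^2) * T) / (sigma * sqrt(T)) = 0.10950363
d2 = d1 - sigma * sqrt(T) = -0.39279110
exp(-rT) = 0.95456456; exp(-qT) = 0.99925028
P = K * exp(-rT) * N(-d2) - S_0 * exp(-qT) * N(-d1)
N(-d1) = 0.45640152; N(-d2) = 0.65276311
P = 12.6900 * 0.95456456 * 0.65276311 - 11.2900 * 0.99925028 * 0.45640152 = 2.7583


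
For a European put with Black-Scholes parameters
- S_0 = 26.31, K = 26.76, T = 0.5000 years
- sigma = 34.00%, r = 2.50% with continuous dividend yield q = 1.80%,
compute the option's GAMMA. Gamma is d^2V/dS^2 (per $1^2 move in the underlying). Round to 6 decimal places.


d1 = 0.0642255098; d2 = -0.1761907958
phi(d1) = 0.3981203266; exp(-qT) = 0.9910403788; exp(-rT) = 0.9875778005
Gamma = exp(-qT) * phi(d1) / (S * sigma * sqrt(T)) = 0.9910403788 * 0.3981203266 / (26.3100 * 0.3400 * 0.7071067812) = 0.062376

Answer: Gamma = 0.062376


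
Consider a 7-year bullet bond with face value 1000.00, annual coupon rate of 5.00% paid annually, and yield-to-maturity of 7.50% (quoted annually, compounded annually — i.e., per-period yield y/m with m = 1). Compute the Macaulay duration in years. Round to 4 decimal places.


Answer: Macaulay duration = 5.9963 years

Derivation:
Coupon per period c = face * coupon_rate / m = 50.000000
Periods per year m = 1; per-period yield y/m = 0.075000
Number of cashflows N = 7
Cashflows (t years, CF_t, discount factor 1/(1+y/m)^(m*t), PV):
  t = 1.0000: CF_t = 50.000000, DF = 0.930233, PV = 46.511628
  t = 2.0000: CF_t = 50.000000, DF = 0.865333, PV = 43.266631
  t = 3.0000: CF_t = 50.000000, DF = 0.804961, PV = 40.248028
  t = 4.0000: CF_t = 50.000000, DF = 0.748801, PV = 37.440026
  t = 5.0000: CF_t = 50.000000, DF = 0.696559, PV = 34.827932
  t = 6.0000: CF_t = 50.000000, DF = 0.647962, PV = 32.398076
  t = 7.0000: CF_t = 1050.000000, DF = 0.602755, PV = 632.892646
Price P = sum_t PV_t = 867.584967
Macaulay numerator sum_t t * PV_t:
  t * PV_t at t = 1.0000: 46.511628
  t * PV_t at t = 2.0000: 86.533261
  t * PV_t at t = 3.0000: 120.744085
  t * PV_t at t = 4.0000: 149.760106
  t * PV_t at t = 5.0000: 174.139658
  t * PV_t at t = 6.0000: 194.388456
  t * PV_t at t = 7.0000: 4430.248522
Macaulay duration D = (sum_t t * PV_t) / P = 5202.325716 / 867.584967 = 5.996330


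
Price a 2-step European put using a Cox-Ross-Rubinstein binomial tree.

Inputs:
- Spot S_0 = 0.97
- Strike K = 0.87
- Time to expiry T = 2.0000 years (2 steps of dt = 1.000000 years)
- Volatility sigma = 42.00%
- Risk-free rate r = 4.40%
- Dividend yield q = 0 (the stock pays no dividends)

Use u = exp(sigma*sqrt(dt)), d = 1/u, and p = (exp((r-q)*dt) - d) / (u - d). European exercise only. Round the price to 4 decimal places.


Answer: Price = V(0,0) = 0.1257

Derivation:
dt = T/N = 1.000000
u = exp(sigma*sqrt(dt)) = 1.521962; d = 1/u = 0.657047
p = (exp((r-q)*dt) - d) / (u - d) = 0.448525
Discount per step: exp(-r*dt) = 0.956954
Stock lattice S(k, i) with i counting down-moves:
  k=0: S(0,0) = 0.9700
  k=1: S(1,0) = 1.4763; S(1,1) = 0.6373
  k=2: S(2,0) = 2.2469; S(2,1) = 0.9700; S(2,2) = 0.4188
Terminal payoffs V(N, i) = max(K - S_T, 0):
  V(2,0) = 0.000000; V(2,1) = 0.000000; V(2,2) = 0.451241
Backward induction: V(k, i) = exp(-r*dt) * [p * V(k+1, i) + (1-p) * V(k+1, i+1)].
  V(1,0) = exp(-r*dt) * [p*0.000000 + (1-p)*0.000000] = 0.000000
  V(1,1) = exp(-r*dt) * [p*0.000000 + (1-p)*0.451241] = 0.238136
  V(0,0) = exp(-r*dt) * [p*0.000000 + (1-p)*0.238136] = 0.125673


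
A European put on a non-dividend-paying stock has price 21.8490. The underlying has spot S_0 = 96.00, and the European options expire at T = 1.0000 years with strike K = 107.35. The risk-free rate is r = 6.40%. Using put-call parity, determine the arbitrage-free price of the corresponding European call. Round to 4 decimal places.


Put-call parity: C - P = S_0 * exp(-qT) - K * exp(-rT).
S_0 * exp(-qT) = 96.0000 * 1.00000000 = 96.00000000
K * exp(-rT) = 107.3500 * 0.93800500 = 100.69483670
C = P + S*exp(-qT) - K*exp(-rT)
C = 21.8490 + 96.00000000 - 100.69483670 = 17.1542

Answer: Call price = 17.1542


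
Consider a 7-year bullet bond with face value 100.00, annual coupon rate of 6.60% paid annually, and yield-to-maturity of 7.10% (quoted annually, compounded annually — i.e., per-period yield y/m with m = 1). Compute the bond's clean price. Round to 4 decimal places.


Coupon per period c = face * coupon_rate / m = 6.600000
Periods per year m = 1; per-period yield y/m = 0.071000
Number of cashflows N = 7
Cashflows (t years, CF_t, discount factor 1/(1+y/m)^(m*t), PV):
  t = 1.0000: CF_t = 6.600000, DF = 0.933707, PV = 6.162465
  t = 2.0000: CF_t = 6.600000, DF = 0.871808, PV = 5.753936
  t = 3.0000: CF_t = 6.600000, DF = 0.814013, PV = 5.372489
  t = 4.0000: CF_t = 6.600000, DF = 0.760050, PV = 5.016329
  t = 5.0000: CF_t = 6.600000, DF = 0.709664, PV = 4.683781
  t = 6.0000: CF_t = 6.600000, DF = 0.662618, PV = 4.373278
  t = 7.0000: CF_t = 106.600000, DF = 0.618691, PV = 65.952446
Price P = sum_t PV_t = 97.314724

Answer: Price = 97.3147


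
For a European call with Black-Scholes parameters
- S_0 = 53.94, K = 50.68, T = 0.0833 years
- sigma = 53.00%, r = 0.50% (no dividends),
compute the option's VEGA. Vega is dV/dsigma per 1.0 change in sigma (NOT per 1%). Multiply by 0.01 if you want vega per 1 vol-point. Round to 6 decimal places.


d1 = 0.4867510038; d2 = 0.3337837851
phi(d1) = 0.3543742209; exp(-qT) = 1.0000000000; exp(-rT) = 0.9995835867
Vega = S * exp(-qT) * phi(d1) * sqrt(T) = 53.9400 * 1.0000000000 * 0.3543742209 * 0.2886173938 = 5.516906

Answer: Vega = 5.516906


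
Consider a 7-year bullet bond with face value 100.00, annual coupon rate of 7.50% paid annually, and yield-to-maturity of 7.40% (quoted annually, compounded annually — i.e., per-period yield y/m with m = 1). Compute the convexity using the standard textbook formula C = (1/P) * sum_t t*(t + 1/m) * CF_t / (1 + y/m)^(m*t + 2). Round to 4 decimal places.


Coupon per period c = face * coupon_rate / m = 7.500000
Periods per year m = 1; per-period yield y/m = 0.074000
Number of cashflows N = 7
Cashflows (t years, CF_t, discount factor 1/(1+y/m)^(m*t), PV):
  t = 1.0000: CF_t = 7.500000, DF = 0.931099, PV = 6.983240
  t = 2.0000: CF_t = 7.500000, DF = 0.866945, PV = 6.502086
  t = 3.0000: CF_t = 7.500000, DF = 0.807211, PV = 6.054084
  t = 4.0000: CF_t = 7.500000, DF = 0.751593, PV = 5.636949
  t = 5.0000: CF_t = 7.500000, DF = 0.699808, PV = 5.248556
  t = 6.0000: CF_t = 7.500000, DF = 0.651590, PV = 4.886924
  t = 7.0000: CF_t = 107.500000, DF = 0.606694, PV = 65.219655
Price P = sum_t PV_t = 100.531494
Convexity numerator sum_t t*(t + 1/m) * CF_t / (1+y/m)^(m*t + 2):
  t = 1.0000: term = 12.108167
  t = 2.0000: term = 33.821697
  t = 3.0000: term = 62.982675
  t = 4.0000: term = 97.738478
  t = 5.0000: term = 136.506254
  t = 6.0000: term = 177.941113
  t = 7.0000: term = 3166.343001
Convexity = (1/P) * sum = 3687.441385 / 100.531494 = 36.679465

Answer: Convexity = 36.6795


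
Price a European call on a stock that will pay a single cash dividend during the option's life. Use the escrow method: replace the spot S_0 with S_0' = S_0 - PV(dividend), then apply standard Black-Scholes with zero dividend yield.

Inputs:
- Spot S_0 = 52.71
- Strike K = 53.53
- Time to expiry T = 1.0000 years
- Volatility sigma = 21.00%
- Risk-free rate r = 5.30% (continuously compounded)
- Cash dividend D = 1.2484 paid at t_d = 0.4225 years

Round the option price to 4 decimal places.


PV(D) = D * exp(-r * t_d) = 1.2484 * 0.97785635 = 1.22075587
S_0' = S_0 - PV(D) = 52.7100 - 1.22075587 = 51.48924413
d1 = (ln(S_0'/K) + (r + sigma^2/2)*T) / (sigma*sqrt(T)) = 0.17228900
d2 = d1 - sigma*sqrt(T) = -0.03771100
exp(-rT) = 0.94838001
N(d1) = 0.56839483; N(d2) = 0.48495905
C = S_0' * N(d1) - K * exp(-rT) * N(d2) = 51.48924413 * 0.56839483 - 53.5300 * 0.94838001 * 0.48495905 = 4.6464

Answer: Price = 4.6464


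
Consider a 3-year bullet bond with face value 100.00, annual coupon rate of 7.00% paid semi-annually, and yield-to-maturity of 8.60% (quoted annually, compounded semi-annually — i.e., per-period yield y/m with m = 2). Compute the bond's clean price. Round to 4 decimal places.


Coupon per period c = face * coupon_rate / m = 3.500000
Periods per year m = 2; per-period yield y/m = 0.043000
Number of cashflows N = 6
Cashflows (t years, CF_t, discount factor 1/(1+y/m)^(m*t), PV):
  t = 0.5000: CF_t = 3.500000, DF = 0.958773, PV = 3.355705
  t = 1.0000: CF_t = 3.500000, DF = 0.919245, PV = 3.217358
  t = 1.5000: CF_t = 3.500000, DF = 0.881347, PV = 3.084716
  t = 2.0000: CF_t = 3.500000, DF = 0.845012, PV = 2.957541
  t = 2.5000: CF_t = 3.500000, DF = 0.810174, PV = 2.835610
  t = 3.0000: CF_t = 103.500000, DF = 0.776773, PV = 80.396011
Price P = sum_t PV_t = 95.846940

Answer: Price = 95.8469


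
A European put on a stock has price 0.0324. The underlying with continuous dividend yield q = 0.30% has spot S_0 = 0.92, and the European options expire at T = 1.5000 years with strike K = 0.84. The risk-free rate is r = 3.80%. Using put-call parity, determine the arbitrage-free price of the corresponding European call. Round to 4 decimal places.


Answer: Call price = 0.1548

Derivation:
Put-call parity: C - P = S_0 * exp(-qT) - K * exp(-rT).
S_0 * exp(-qT) = 0.9200 * 0.99551011 = 0.91586930
K * exp(-rT) = 0.8400 * 0.94459407 = 0.79345902
C = P + S*exp(-qT) - K*exp(-rT)
C = 0.0324 + 0.91586930 - 0.79345902 = 0.1548


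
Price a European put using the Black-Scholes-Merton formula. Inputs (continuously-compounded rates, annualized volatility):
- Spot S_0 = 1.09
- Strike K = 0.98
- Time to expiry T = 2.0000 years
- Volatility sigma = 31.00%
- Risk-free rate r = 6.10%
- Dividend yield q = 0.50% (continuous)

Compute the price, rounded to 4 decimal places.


Answer: Price = 0.0831

Derivation:
d1 = (ln(S/K) + (r - q + 0.5*sigma^2) * T) / (sigma * sqrt(T)) = 0.71732654
d2 = d1 - sigma * sqrt(T) = 0.27892033
exp(-rT) = 0.88514837; exp(-qT) = 0.99004983
P = K * exp(-rT) * N(-d2) - S_0 * exp(-qT) * N(-d1)
N(-d1) = 0.23658632; N(-d2) = 0.39015298
P = 0.9800 * 0.88514837 * 0.39015298 - 1.0900 * 0.99004983 * 0.23658632 = 0.0831


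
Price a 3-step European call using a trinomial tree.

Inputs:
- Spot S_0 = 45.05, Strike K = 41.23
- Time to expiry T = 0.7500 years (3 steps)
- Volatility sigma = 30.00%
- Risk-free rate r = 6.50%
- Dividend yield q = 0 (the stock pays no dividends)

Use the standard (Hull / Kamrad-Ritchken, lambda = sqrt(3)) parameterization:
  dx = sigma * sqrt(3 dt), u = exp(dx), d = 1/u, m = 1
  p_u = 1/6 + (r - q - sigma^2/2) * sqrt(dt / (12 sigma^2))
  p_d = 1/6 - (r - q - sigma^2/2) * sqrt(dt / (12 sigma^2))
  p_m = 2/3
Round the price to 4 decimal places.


Answer: Price = V(0,0) = 7.9085

Derivation:
dt = T/N = 0.250000; dx = sigma*sqrt(3*dt) = 0.259808
u = exp(dx) = 1.296681; d = 1/u = 0.771200
p_u = 0.176289, p_m = 0.666667, p_d = 0.157044
Discount per step: exp(-r*dt) = 0.983881
Stock lattice S(k, j) with j the centered position index:
  k=0: S(0,+0) = 45.0500
  k=1: S(1,-1) = 34.7426; S(1,+0) = 45.0500; S(1,+1) = 58.4155
  k=2: S(2,-2) = 26.7935; S(2,-1) = 34.7426; S(2,+0) = 45.0500; S(2,+1) = 58.4155; S(2,+2) = 75.7462
  k=3: S(3,-3) = 20.6631; S(3,-2) = 26.7935; S(3,-1) = 34.7426; S(3,+0) = 45.0500; S(3,+1) = 58.4155; S(3,+2) = 75.7462; S(3,+3) = 98.2186
Terminal payoffs V(N, j) = max(S_T - K, 0):
  V(3,-3) = 0.000000; V(3,-2) = 0.000000; V(3,-1) = 0.000000; V(3,+0) = 3.820000; V(3,+1) = 17.185461; V(3,+2) = 34.516196; V(3,+3) = 56.988624
Backward induction: V(k, j) = exp(-r*dt) * [p_u * V(k+1, j+1) + p_m * V(k+1, j) + p_d * V(k+1, j-1)]
  V(2,-2) = exp(-r*dt) * [p_u*0.000000 + p_m*0.000000 + p_d*0.000000] = 0.000000
  V(2,-1) = exp(-r*dt) * [p_u*3.820000 + p_m*0.000000 + p_d*0.000000] = 0.662570
  V(2,+0) = exp(-r*dt) * [p_u*17.185461 + p_m*3.820000 + p_d*0.000000] = 5.486395
  V(2,+1) = exp(-r*dt) * [p_u*34.516196 + p_m*17.185461 + p_d*3.820000] = 17.849294
  V(2,+2) = exp(-r*dt) * [p_u*56.988624 + p_m*34.516196 + p_d*17.185461] = 35.179809
  V(1,-1) = exp(-r*dt) * [p_u*5.486395 + p_m*0.662570 + p_d*0.000000] = 1.386196
  V(1,+0) = exp(-r*dt) * [p_u*17.849294 + p_m*5.486395 + p_d*0.662570] = 6.796934
  V(1,+1) = exp(-r*dt) * [p_u*35.179809 + p_m*17.849294 + p_d*5.486395] = 18.657297
  V(0,+0) = exp(-r*dt) * [p_u*18.657297 + p_m*6.796934 + p_d*1.386196] = 7.908500


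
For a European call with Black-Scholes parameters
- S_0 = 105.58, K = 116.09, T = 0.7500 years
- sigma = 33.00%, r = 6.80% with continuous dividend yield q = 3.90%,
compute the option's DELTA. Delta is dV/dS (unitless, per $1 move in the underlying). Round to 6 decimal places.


d1 = -0.1130532060; d2 = -0.3988415892
phi(d1) = 0.3964009631; exp(-qT) = 0.9711736407; exp(-rT) = 0.9502786705
N(d1) = 0.4549941866
Delta = exp(-qT) * N(d1) = 0.9711736407 * 0.4549941866 = 0.441878

Answer: Delta = 0.441878


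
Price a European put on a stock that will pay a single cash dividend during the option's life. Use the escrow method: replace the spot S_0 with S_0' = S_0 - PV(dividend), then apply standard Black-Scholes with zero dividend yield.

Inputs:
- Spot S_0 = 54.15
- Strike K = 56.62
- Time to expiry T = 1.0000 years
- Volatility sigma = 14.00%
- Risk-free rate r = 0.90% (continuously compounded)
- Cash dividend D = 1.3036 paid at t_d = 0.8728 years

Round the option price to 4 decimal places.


PV(D) = D * exp(-r * t_d) = 1.3036 * 0.99217557 = 1.29340007
S_0' = S_0 - PV(D) = 54.1500 - 1.29340007 = 52.85659993
d1 = (ln(S_0'/K) + (r + sigma^2/2)*T) / (sigma*sqrt(T)) = -0.35699782
d2 = d1 - sigma*sqrt(T) = -0.49699782
exp(-rT) = 0.99104038
N(-d1) = 0.63945328; N(-d2) = 0.69040471
P = K * exp(-rT) * N(-d2) - S_0' * N(-d1) = 56.6200 * 0.99104038 * 0.69040471 - 52.85659993 * 0.63945328 = 4.9412

Answer: Price = 4.9412


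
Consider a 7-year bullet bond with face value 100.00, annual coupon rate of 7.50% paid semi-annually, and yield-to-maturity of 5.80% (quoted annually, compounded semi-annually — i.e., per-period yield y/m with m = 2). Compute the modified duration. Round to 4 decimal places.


Answer: Modified duration = 5.4868

Derivation:
Coupon per period c = face * coupon_rate / m = 3.750000
Periods per year m = 2; per-period yield y/m = 0.029000
Number of cashflows N = 14
Cashflows (t years, CF_t, discount factor 1/(1+y/m)^(m*t), PV):
  t = 0.5000: CF_t = 3.750000, DF = 0.971817, PV = 3.644315
  t = 1.0000: CF_t = 3.750000, DF = 0.944429, PV = 3.541608
  t = 1.5000: CF_t = 3.750000, DF = 0.917812, PV = 3.441796
  t = 2.0000: CF_t = 3.750000, DF = 0.891946, PV = 3.344797
  t = 2.5000: CF_t = 3.750000, DF = 0.866808, PV = 3.250532
  t = 3.0000: CF_t = 3.750000, DF = 0.842379, PV = 3.158923
  t = 3.5000: CF_t = 3.750000, DF = 0.818639, PV = 3.069896
  t = 4.0000: CF_t = 3.750000, DF = 0.795567, PV = 2.983378
  t = 4.5000: CF_t = 3.750000, DF = 0.773146, PV = 2.899298
  t = 5.0000: CF_t = 3.750000, DF = 0.751357, PV = 2.817588
  t = 5.5000: CF_t = 3.750000, DF = 0.730182, PV = 2.738181
  t = 6.0000: CF_t = 3.750000, DF = 0.709603, PV = 2.661012
  t = 6.5000: CF_t = 3.750000, DF = 0.689605, PV = 2.586017
  t = 7.0000: CF_t = 103.750000, DF = 0.670170, PV = 69.530101
Price P = sum_t PV_t = 109.667441
First compute Macaulay numerator sum_t t * PV_t:
  t * PV_t at t = 0.5000: 1.822157
  t * PV_t at t = 1.0000: 3.541608
  t * PV_t at t = 1.5000: 5.162694
  t * PV_t at t = 2.0000: 6.689594
  t * PV_t at t = 2.5000: 8.126329
  t * PV_t at t = 3.0000: 9.476769
  t * PV_t at t = 3.5000: 10.744636
  t * PV_t at t = 4.0000: 11.933512
  t * PV_t at t = 4.5000: 13.046842
  t * PV_t at t = 5.0000: 14.087941
  t * PV_t at t = 5.5000: 15.059995
  t * PV_t at t = 6.0000: 15.966070
  t * PV_t at t = 6.5000: 16.809111
  t * PV_t at t = 7.0000: 486.710705
Macaulay duration D = 619.177963 / 109.667441 = 5.645960
Modified duration = D / (1 + y/m) = 5.645960 / (1 + 0.029000) = 5.486841


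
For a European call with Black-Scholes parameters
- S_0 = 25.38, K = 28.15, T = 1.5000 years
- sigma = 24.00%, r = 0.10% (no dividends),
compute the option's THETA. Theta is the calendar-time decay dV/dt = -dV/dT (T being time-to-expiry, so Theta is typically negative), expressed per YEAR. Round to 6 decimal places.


Answer: Theta = -0.981079

Derivation:
d1 = -0.2003338739; d2 = -0.4942726430
phi(d1) = 0.3910165613; exp(-qT) = 1.0000000000; exp(-rT) = 0.9985011244
Theta = -S*exp(-qT)*phi(d1)*sigma/(2*sqrt(T)) - r*K*exp(-rT)*N(d2) + q*S*exp(-qT)*N(d1)
N(d1) = 0.4206097360; N(d2) = 0.3105568214; sqrt(T) = 1.2247448714
Term 1 = -25.3800 * 1.0000000000 * 0.3910165613 * 0.2400 / (2 * 1.2247448714) = -0.9723494802
Term 2 = -0.0010 * 28.1500 * 0.9985011244 * 0.3105568214 = -0.0087290711
Term 3 = 0 (no dividend yield, q = 0)
Theta = -0.9723494802 + (-0.0087290711) + (0.0000000000) = -0.981079


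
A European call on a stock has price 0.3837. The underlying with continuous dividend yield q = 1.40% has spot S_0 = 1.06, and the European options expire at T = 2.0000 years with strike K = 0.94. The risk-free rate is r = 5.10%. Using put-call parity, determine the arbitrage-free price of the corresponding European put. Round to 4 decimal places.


Put-call parity: C - P = S_0 * exp(-qT) - K * exp(-rT).
S_0 * exp(-qT) = 1.0600 * 0.97238837 = 1.03073167
K * exp(-rT) = 0.9400 * 0.90302955 = 0.84884778
P = C - S*exp(-qT) + K*exp(-rT)
P = 0.3837 - 1.03073167 + 0.84884778 = 0.2018

Answer: Put price = 0.2018


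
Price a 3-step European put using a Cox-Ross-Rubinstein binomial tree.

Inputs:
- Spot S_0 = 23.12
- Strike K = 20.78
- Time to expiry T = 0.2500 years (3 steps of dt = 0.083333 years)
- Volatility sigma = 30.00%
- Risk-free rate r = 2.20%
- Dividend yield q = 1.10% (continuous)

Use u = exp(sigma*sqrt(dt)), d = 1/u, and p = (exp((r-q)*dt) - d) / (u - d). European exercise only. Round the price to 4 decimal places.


dt = T/N = 0.083333
u = exp(sigma*sqrt(dt)) = 1.090463; d = 1/u = 0.917042
p = (exp((r-q)*dt) - d) / (u - d) = 0.483651
Discount per step: exp(-r*dt) = 0.998168
Stock lattice S(k, i) with i counting down-moves:
  k=0: S(0,0) = 23.1200
  k=1: S(1,0) = 25.2115; S(1,1) = 21.2020
  k=2: S(2,0) = 27.4922; S(2,1) = 23.1200; S(2,2) = 19.4431
  k=3: S(3,0) = 29.9793; S(3,1) = 25.2115; S(3,2) = 21.2020; S(3,3) = 17.8301
Terminal payoffs V(N, i) = max(K - S_T, 0):
  V(3,0) = 0.000000; V(3,1) = 0.000000; V(3,2) = 0.000000; V(3,3) = 2.949858
Backward induction: V(k, i) = exp(-r*dt) * [p * V(k+1, i) + (1-p) * V(k+1, i+1)].
  V(2,0) = exp(-r*dt) * [p*0.000000 + (1-p)*0.000000] = 0.000000
  V(2,1) = exp(-r*dt) * [p*0.000000 + (1-p)*0.000000] = 0.000000
  V(2,2) = exp(-r*dt) * [p*0.000000 + (1-p)*2.949858] = 1.520366
  V(1,0) = exp(-r*dt) * [p*0.000000 + (1-p)*0.000000] = 0.000000
  V(1,1) = exp(-r*dt) * [p*0.000000 + (1-p)*1.520366] = 0.783601
  V(0,0) = exp(-r*dt) * [p*0.000000 + (1-p)*0.783601] = 0.403871

Answer: Price = V(0,0) = 0.4039


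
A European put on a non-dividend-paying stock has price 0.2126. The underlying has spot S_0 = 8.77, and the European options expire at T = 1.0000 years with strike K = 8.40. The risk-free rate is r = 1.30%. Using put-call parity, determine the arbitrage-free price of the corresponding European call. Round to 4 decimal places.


Answer: Call price = 0.6911

Derivation:
Put-call parity: C - P = S_0 * exp(-qT) - K * exp(-rT).
S_0 * exp(-qT) = 8.7700 * 1.00000000 = 8.77000000
K * exp(-rT) = 8.4000 * 0.98708414 = 8.29150673
C = P + S*exp(-qT) - K*exp(-rT)
C = 0.2126 + 8.77000000 - 8.29150673 = 0.6911


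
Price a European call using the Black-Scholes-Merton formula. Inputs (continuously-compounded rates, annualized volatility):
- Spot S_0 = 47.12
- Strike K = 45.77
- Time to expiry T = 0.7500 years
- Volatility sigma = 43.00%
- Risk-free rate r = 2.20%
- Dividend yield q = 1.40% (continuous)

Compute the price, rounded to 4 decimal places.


d1 = (ln(S/K) + (r - q + 0.5*sigma^2) * T) / (sigma * sqrt(T)) = 0.28036716
d2 = d1 - sigma * sqrt(T) = -0.09202377
exp(-rT) = 0.98363538; exp(-qT) = 0.98955493
C = S_0 * exp(-qT) * N(d1) - K * exp(-rT) * N(d2)
N(d1) = 0.61040208; N(d2) = 0.46333958
C = 47.1200 * 0.98955493 * 0.61040208 - 45.7700 * 0.98363538 * 0.46333958 = 7.6017

Answer: Price = 7.6017


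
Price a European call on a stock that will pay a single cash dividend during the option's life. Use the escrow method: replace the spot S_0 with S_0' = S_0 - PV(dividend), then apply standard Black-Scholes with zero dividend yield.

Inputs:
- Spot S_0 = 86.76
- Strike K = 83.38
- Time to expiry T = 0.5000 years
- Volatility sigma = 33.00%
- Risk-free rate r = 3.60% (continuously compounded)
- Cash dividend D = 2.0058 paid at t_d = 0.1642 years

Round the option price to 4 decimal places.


Answer: Price = 9.2604

Derivation:
PV(D) = D * exp(-r * t_d) = 2.0058 * 0.99410624 = 1.99397829
S_0' = S_0 - PV(D) = 86.7600 - 1.99397829 = 84.76602171
d1 = (ln(S_0'/K) + (r + sigma^2/2)*T) / (sigma*sqrt(T)) = 0.26446352
d2 = d1 - sigma*sqrt(T) = 0.03111828
exp(-rT) = 0.98216103
N(d1) = 0.60428861; N(d2) = 0.51241239
C = S_0' * N(d1) - K * exp(-rT) * N(d2) = 84.76602171 * 0.60428861 - 83.3800 * 0.98216103 * 0.51241239 = 9.2604


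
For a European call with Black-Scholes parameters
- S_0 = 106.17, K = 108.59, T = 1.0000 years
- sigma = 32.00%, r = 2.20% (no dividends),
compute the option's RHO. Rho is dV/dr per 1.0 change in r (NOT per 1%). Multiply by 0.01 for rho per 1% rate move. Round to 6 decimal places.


Answer: Rho = 46.291517

Derivation:
d1 = 0.1583195650; d2 = -0.1616804350
phi(d1) = 0.3939737188; exp(-qT) = 1.0000000000; exp(-rT) = 0.9782402351
N(d2) = 0.4357787562
Rho = K*T*exp(-rT)*N(d2) = 108.5900 * 1.0000 * 0.9782402351 * 0.4357787562 = 46.291517


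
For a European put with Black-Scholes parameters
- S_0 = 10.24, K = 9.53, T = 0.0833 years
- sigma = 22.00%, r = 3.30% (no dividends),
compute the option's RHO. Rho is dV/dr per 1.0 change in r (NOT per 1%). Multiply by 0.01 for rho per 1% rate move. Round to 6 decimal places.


d1 = 1.2067196540; d2 = 1.1432238273
phi(d1) = 0.1926221666; exp(-qT) = 1.0000000000; exp(-rT) = 0.9972548748
N(-d2) = 0.1264728359
Rho = -K*T*exp(-rT)*N(-d2) = -9.5300 * 0.0833 * 0.9972548748 * 0.1264728359 = -0.100125

Answer: Rho = -0.100125


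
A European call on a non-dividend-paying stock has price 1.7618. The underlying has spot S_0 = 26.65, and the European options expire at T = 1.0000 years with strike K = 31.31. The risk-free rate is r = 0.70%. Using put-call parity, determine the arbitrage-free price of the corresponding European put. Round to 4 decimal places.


Answer: Put price = 6.2034

Derivation:
Put-call parity: C - P = S_0 * exp(-qT) - K * exp(-rT).
S_0 * exp(-qT) = 26.6500 * 1.00000000 = 26.65000000
K * exp(-rT) = 31.3100 * 0.99302444 = 31.09159531
P = C - S*exp(-qT) + K*exp(-rT)
P = 1.7618 - 26.65000000 + 31.09159531 = 6.2034


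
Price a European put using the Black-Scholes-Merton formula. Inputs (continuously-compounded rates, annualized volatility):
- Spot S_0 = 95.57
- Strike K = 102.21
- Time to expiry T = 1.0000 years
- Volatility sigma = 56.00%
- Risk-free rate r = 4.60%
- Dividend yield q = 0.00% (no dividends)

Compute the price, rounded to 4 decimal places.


Answer: Price = 22.3380

Derivation:
d1 = (ln(S/K) + (r - q + 0.5*sigma^2) * T) / (sigma * sqrt(T)) = 0.24219543
d2 = d1 - sigma * sqrt(T) = -0.31780457
exp(-rT) = 0.95504196; exp(-qT) = 1.00000000
P = K * exp(-rT) * N(-d2) - S_0 * exp(-qT) * N(-d1)
N(-d1) = 0.40431437; N(-d2) = 0.62468341
P = 102.2100 * 0.95504196 * 0.62468341 - 95.5700 * 1.00000000 * 0.40431437 = 22.3380


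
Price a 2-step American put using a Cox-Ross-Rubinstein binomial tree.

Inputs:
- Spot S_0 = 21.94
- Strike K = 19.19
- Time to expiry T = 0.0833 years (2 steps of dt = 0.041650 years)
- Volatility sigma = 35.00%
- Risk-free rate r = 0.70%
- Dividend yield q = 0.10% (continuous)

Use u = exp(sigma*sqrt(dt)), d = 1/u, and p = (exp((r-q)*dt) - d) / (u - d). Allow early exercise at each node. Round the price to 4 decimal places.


dt = T/N = 0.041650
u = exp(sigma*sqrt(dt)) = 1.074042; d = 1/u = 0.931062
p = (exp((r-q)*dt) - d) / (u - d) = 0.483898
Discount per step: exp(-r*dt) = 0.999708
Stock lattice S(k, i) with i counting down-moves:
  k=0: S(0,0) = 21.9400
  k=1: S(1,0) = 23.5645; S(1,1) = 20.4275
  k=2: S(2,0) = 25.3092; S(2,1) = 21.9400; S(2,2) = 19.0193
Terminal payoffs V(N, i) = max(K - S_T, 0):
  V(2,0) = 0.000000; V(2,1) = 0.000000; V(2,2) = 0.170721
Backward induction: V(k, i) = exp(-r*dt) * [p * V(k+1, i) + (1-p) * V(k+1, i+1)]; then take max(V_cont, immediate exercise) for American.
  V(1,0) = exp(-r*dt) * [p*0.000000 + (1-p)*0.000000] = 0.000000; exercise = 0.000000; V(1,0) = max -> 0.000000
  V(1,1) = exp(-r*dt) * [p*0.000000 + (1-p)*0.170721] = 0.088084; exercise = 0.000000; V(1,1) = max -> 0.088084
  V(0,0) = exp(-r*dt) * [p*0.000000 + (1-p)*0.088084] = 0.045447; exercise = 0.000000; V(0,0) = max -> 0.045447

Answer: Price = V(0,0) = 0.0454
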